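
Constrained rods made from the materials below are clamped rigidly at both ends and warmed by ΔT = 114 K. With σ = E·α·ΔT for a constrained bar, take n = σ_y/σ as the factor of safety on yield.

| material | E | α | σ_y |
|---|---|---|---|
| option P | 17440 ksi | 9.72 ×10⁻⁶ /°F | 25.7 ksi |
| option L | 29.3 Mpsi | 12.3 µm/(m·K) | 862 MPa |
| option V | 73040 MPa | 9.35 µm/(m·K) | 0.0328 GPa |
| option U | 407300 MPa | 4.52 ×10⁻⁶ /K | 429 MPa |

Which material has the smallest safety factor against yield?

option V

Converting E to GPa, α to ×10⁻⁶/K, σ_y to MPa, then σ and n for each:
  option P: E = 120.2, α = 17.5, σ_y = 177.2 → σ = 240 MPa, n = 0.739
  option L: E = 202.0, α = 12.3, σ_y = 862.0 → σ = 283 MPa, n = 3.04
  option V: E = 73.04, α = 9.35, σ_y = 32.80 → σ = 77.9 MPa, n = 0.421
  option U: E = 407.3, α = 4.52, σ_y = 429.0 → σ = 210 MPa, n = 2.04
Smallest n: option V with n = 0.421.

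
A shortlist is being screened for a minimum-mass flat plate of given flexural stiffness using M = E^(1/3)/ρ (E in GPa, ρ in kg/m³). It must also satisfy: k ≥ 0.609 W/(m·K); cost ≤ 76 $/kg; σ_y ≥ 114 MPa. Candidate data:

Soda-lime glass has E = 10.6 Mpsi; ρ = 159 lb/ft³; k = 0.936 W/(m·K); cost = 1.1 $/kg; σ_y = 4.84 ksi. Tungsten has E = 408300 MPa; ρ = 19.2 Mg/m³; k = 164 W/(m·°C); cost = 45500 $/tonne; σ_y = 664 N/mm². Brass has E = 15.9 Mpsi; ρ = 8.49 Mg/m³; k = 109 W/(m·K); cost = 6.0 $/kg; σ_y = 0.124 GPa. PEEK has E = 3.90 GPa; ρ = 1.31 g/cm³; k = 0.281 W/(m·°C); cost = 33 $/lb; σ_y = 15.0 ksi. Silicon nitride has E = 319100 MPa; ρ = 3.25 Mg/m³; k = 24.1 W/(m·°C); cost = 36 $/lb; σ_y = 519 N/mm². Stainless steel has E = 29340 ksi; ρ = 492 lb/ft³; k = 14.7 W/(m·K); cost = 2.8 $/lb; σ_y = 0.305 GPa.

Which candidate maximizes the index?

Screen on constraints: k ≥ 0.609 W/(m·K); cost ≤ 76 $/kg; σ_y ≥ 114 MPa. Survivors: tungsten, brass, stainless steel.
Putting every candidate on a common basis:
  tungsten: E = 408.3 GPa, ρ = 19200 kg/m³
  brass: E = 109.6 GPa, ρ = 8490 kg/m³
  stainless steel: E = 202.3 GPa, ρ = 7881 kg/m³
  stainless steel: M = 0.745×10⁻³
  brass: M = 0.564×10⁻³
  tungsten: M = 0.386×10⁻³
The maximum is for stainless steel.

stainless steel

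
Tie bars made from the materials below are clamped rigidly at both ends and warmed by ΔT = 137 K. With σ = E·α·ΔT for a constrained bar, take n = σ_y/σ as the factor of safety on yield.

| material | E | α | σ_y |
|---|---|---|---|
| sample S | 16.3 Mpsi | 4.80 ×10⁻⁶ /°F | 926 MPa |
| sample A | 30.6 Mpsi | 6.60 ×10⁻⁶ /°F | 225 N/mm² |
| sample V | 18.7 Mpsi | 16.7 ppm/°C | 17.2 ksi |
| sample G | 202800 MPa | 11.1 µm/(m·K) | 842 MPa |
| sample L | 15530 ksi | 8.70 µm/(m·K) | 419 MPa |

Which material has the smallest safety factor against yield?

In consistent units (E in GPa, α in ×10⁻⁶/K, σ_y in MPa):
  sample S: E = 112.4, α = 8.64, σ_y = 926.0 → σ = 133 MPa, n = 6.96
  sample A: E = 211.0, α = 11.9, σ_y = 225.0 → σ = 343 MPa, n = 0.655
  sample V: E = 128.9, α = 16.7, σ_y = 118.6 → σ = 295 MPa, n = 0.402
  sample G: E = 202.8, α = 11.1, σ_y = 842.0 → σ = 308 MPa, n = 2.73
  sample L: E = 107.1, α = 8.70, σ_y = 419.0 → σ = 128 MPa, n = 3.28
Smallest n: sample V with n = 0.402.

sample V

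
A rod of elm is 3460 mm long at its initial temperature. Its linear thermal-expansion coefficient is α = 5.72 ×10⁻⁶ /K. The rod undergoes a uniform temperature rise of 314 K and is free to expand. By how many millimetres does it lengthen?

6.21 mm

ΔL = α·L₀·ΔT = 5.72×10⁻⁶ × 3460 mm × 314.0 K = 6.21 mm.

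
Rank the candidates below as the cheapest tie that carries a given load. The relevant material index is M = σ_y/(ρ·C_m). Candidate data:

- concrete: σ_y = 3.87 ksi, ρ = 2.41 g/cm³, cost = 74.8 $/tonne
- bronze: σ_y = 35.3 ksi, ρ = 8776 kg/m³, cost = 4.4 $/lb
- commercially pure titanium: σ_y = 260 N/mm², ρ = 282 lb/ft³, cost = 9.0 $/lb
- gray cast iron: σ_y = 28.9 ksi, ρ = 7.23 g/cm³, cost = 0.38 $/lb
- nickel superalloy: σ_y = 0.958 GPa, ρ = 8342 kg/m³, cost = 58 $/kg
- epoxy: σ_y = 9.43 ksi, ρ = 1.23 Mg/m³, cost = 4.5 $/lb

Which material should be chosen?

After converting to SI:
  concrete: σ_y = 26.68 MPa, ρ = 2410 kg/m³, cost = 0.07480 $/kg
  bronze: σ_y = 243.4 MPa, ρ = 8776 kg/m³, cost = 9.700 $/kg
  commercially pure titanium: σ_y = 260.0 MPa, ρ = 4517 kg/m³, cost = 19.84 $/kg
  gray cast iron: σ_y = 199.3 MPa, ρ = 7230 kg/m³, cost = 0.8377 $/kg
  nickel superalloy: σ_y = 958.0 MPa, ρ = 8342 kg/m³, cost = 58.00 $/kg
  epoxy: σ_y = 65.02 MPa, ρ = 1230 kg/m³, cost = 9.921 $/kg
  concrete: M = 148 kN·m per $
  gray cast iron: M = 32.9 kN·m per $
  epoxy: M = 5.33 kN·m per $
  commercially pure titanium: M = 2.90 kN·m per $
  bronze: M = 2.86 kN·m per $
  nickel superalloy: M = 1.98 kN·m per $
Concrete has the largest M.

concrete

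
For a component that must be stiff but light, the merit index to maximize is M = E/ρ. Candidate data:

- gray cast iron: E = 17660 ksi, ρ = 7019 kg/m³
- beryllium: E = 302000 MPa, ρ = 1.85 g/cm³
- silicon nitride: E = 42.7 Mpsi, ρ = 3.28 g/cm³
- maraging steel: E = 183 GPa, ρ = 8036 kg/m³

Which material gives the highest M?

beryllium

After converting to SI:
  gray cast iron: E = 121.8 GPa, ρ = 7019 kg/m³
  beryllium: E = 302.0 GPa, ρ = 1850 kg/m³
  silicon nitride: E = 294.4 GPa, ρ = 3280 kg/m³
  maraging steel: E = 183.0 GPa, ρ = 8036 kg/m³
  beryllium: M = 163 MN·m/kg
  silicon nitride: M = 89.8 MN·m/kg
  maraging steel: M = 22.8 MN·m/kg
  gray cast iron: M = 17.3 MN·m/kg
Highest index: beryllium.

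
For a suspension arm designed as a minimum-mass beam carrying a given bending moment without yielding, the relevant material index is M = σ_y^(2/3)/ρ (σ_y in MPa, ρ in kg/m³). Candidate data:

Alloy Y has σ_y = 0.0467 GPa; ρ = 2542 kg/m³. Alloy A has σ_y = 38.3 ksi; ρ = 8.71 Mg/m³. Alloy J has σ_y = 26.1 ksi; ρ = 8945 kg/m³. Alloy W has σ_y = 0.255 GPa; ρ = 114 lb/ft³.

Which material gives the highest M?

alloy W

In SI units:
  alloy Y: σ_y = 46.70 MPa, ρ = 2542 kg/m³
  alloy A: σ_y = 264.1 MPa, ρ = 8710 kg/m³
  alloy J: σ_y = 180.0 MPa, ρ = 8945 kg/m³
  alloy W: σ_y = 255.0 MPa, ρ = 1826 kg/m³
  alloy W: M = 22.0×10⁻³
  alloy Y: M = 5.10×10⁻³
  alloy A: M = 4.73×10⁻³
  alloy J: M = 3.56×10⁻³
Highest index: alloy W.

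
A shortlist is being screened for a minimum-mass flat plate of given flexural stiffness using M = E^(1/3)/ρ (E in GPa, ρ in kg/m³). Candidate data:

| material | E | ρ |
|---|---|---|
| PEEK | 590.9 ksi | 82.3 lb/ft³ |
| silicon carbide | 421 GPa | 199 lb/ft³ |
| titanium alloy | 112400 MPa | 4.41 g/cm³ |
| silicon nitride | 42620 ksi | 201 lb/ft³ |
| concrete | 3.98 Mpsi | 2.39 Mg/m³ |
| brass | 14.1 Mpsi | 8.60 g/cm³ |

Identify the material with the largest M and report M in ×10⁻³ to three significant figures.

After converting to SI:
  PEEK: E = 4.074 GPa, ρ = 1318 kg/m³
  silicon carbide: E = 421.0 GPa, ρ = 3188 kg/m³
  titanium alloy: E = 112.4 GPa, ρ = 4410 kg/m³
  silicon nitride: E = 293.9 GPa, ρ = 3220 kg/m³
  concrete: E = 27.44 GPa, ρ = 2390 kg/m³
  brass: E = 97.22 GPa, ρ = 8600 kg/m³
  silicon carbide: M = 2.35×10⁻³
  silicon nitride: M = 2.06×10⁻³
  concrete: M = 1.26×10⁻³
  PEEK: M = 1.21×10⁻³
  titanium alloy: M = 1.09×10⁻³
  brass: M = 0.535×10⁻³
The maximum is for silicon carbide.

silicon carbide, M = 2.35×10⁻³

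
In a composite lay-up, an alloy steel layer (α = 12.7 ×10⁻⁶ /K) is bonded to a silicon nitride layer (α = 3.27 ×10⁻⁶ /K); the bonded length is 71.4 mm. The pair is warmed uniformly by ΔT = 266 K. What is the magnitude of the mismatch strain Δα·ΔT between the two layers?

2.51×10⁻³

Δα = |12.7 − 3.27|×10⁻⁶/K = 9.43×10⁻⁶/K.
Mismatch strain = Δα·ΔT = 9.43×10⁻⁶ × 266.0 = 2.51×10⁻³.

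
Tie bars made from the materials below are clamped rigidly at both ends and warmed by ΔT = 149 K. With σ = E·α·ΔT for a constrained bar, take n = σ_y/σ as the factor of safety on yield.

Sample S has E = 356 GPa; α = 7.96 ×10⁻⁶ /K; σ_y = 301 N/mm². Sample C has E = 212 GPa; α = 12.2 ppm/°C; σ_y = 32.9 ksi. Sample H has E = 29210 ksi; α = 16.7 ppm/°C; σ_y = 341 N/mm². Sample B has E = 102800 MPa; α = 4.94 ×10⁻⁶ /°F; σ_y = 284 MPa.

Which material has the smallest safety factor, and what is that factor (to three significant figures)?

With everything in SI (GPa, ×10⁻⁶/K, MPa):
  sample S: E = 356.0, α = 7.96, σ_y = 301.0 → σ = 422 MPa, n = 0.713
  sample C: E = 212.0, α = 12.2, σ_y = 226.8 → σ = 385 MPa, n = 0.589
  sample H: E = 201.4, α = 16.7, σ_y = 341.0 → σ = 501 MPa, n = 0.680
  sample B: E = 102.8, α = 8.89, σ_y = 284.0 → σ = 136 MPa, n = 2.09
The minimum is sample C at n = 0.589.

sample C, n = 0.589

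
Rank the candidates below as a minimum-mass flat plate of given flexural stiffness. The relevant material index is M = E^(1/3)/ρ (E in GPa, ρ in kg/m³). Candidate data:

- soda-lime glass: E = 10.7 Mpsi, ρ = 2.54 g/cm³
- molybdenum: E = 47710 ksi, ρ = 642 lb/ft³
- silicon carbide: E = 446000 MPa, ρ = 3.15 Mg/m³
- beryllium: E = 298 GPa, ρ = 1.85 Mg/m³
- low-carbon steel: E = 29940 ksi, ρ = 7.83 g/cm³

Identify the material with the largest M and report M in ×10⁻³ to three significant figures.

beryllium, M = 3.61×10⁻³

In SI units:
  soda-lime glass: E = 73.77 GPa, ρ = 2540 kg/m³
  molybdenum: E = 328.9 GPa, ρ = 10280 kg/m³
  silicon carbide: E = 446.0 GPa, ρ = 3150 kg/m³
  beryllium: E = 298.0 GPa, ρ = 1850 kg/m³
  low-carbon steel: E = 206.4 GPa, ρ = 7830 kg/m³
  beryllium: M = 3.61×10⁻³
  silicon carbide: M = 2.43×10⁻³
  soda-lime glass: M = 1.65×10⁻³
  low-carbon steel: M = 0.755×10⁻³
  molybdenum: M = 0.671×10⁻³
Beryllium ranks first.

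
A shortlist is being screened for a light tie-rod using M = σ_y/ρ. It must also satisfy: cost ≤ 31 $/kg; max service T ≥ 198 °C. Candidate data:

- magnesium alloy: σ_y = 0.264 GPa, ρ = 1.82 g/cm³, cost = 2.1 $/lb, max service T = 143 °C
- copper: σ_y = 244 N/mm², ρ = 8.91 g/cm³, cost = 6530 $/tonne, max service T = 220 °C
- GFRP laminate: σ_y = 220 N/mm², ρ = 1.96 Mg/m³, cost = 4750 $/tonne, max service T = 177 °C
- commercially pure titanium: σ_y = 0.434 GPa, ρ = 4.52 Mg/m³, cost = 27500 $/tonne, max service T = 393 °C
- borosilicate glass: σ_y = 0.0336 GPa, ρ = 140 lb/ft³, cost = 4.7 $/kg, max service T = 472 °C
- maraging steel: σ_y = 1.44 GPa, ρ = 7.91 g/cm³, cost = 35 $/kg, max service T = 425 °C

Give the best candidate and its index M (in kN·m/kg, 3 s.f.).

commercially pure titanium, M = 96.0 kN·m/kg

Screen on constraints: cost ≤ 31 $/kg; max service T ≥ 198 °C. Survivors: copper, commercially pure titanium, borosilicate glass.
Putting every candidate on a common basis:
  copper: σ_y = 244.0 MPa, ρ = 8910 kg/m³
  commercially pure titanium: σ_y = 434.0 MPa, ρ = 4520 kg/m³
  borosilicate glass: σ_y = 33.60 MPa, ρ = 2243 kg/m³
  commercially pure titanium: M = 96.0 kN·m/kg
  copper: M = 27.4 kN·m/kg
  borosilicate glass: M = 15.0 kN·m/kg
Commercially pure titanium ranks first.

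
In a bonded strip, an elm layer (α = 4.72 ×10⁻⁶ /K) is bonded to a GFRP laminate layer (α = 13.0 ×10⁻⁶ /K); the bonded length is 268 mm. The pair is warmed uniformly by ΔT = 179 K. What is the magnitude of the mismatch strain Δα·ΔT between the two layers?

Δα = |4.72 − 13.0|×10⁻⁶/K = 8.28×10⁻⁶/K.
Mismatch strain = Δα·ΔT = 8.28×10⁻⁶ × 179.0 = 1.48×10⁻³.

1.48×10⁻³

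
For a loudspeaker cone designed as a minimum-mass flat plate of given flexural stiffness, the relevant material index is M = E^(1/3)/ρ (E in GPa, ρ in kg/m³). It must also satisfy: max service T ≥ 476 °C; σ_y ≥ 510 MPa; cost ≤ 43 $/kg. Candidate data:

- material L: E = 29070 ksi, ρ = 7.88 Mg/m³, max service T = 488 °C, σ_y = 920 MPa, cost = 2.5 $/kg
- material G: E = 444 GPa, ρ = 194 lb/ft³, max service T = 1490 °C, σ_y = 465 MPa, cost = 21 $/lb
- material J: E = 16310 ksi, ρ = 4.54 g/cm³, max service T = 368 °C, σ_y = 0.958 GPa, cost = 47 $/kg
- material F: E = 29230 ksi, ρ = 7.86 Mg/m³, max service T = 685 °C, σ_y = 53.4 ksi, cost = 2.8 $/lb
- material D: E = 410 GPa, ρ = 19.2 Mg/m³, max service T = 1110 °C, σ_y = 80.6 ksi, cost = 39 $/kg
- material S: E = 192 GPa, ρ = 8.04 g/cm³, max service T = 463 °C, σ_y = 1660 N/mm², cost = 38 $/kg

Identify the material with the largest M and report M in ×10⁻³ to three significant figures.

material L, M = 0.743×10⁻³

Screen on constraints: max service T ≥ 476 °C; σ_y ≥ 510 MPa; cost ≤ 43 $/kg. Survivors: material L, material D.
Putting every candidate on a common basis:
  material L: E = 200.4 GPa, ρ = 7880 kg/m³
  material D: E = 410.0 GPa, ρ = 19200 kg/m³
  material L: M = 0.743×10⁻³
  material D: M = 0.387×10⁻³
Material L has the largest M.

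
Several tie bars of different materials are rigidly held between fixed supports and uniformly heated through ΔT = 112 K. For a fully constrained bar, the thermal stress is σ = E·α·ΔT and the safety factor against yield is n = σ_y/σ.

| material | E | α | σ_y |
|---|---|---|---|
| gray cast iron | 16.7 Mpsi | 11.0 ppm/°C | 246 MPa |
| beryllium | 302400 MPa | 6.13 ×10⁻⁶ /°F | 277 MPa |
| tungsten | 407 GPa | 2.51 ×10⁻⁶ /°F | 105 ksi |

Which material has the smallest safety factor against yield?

Converting E to GPa, α to ×10⁻⁶/K, σ_y to MPa, then σ and n for each:
  gray cast iron: E = 115.1, α = 11.0, σ_y = 246.0 → σ = 142 MPa, n = 1.73
  beryllium: E = 302.4, α = 11.0, σ_y = 277.0 → σ = 374 MPa, n = 0.741
  tungsten: E = 407.0, α = 4.52, σ_y = 723.9 → σ = 206 MPa, n = 3.52
Beryllium has the lowest safety factor, n = 0.741.

beryllium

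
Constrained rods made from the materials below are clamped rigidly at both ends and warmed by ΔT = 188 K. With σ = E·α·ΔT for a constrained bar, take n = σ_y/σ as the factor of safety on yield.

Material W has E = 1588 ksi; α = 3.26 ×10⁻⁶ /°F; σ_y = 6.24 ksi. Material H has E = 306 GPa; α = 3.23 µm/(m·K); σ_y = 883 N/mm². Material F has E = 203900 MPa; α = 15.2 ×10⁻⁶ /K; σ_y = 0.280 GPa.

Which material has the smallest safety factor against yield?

Converting E to GPa, α to ×10⁻⁶/K, σ_y to MPa, then σ and n for each:
  material W: E = 10.95, α = 5.87, σ_y = 43.02 → σ = 12.1 MPa, n = 3.56
  material H: E = 306.0, α = 3.23, σ_y = 883.0 → σ = 186 MPa, n = 4.75
  material F: E = 203.9, α = 15.2, σ_y = 280.0 → σ = 583 MPa, n = 0.481
Smallest n: material F with n = 0.481.

material F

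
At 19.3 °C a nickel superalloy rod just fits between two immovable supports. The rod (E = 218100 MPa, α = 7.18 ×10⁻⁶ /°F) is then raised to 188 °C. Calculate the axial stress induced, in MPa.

476 MPa

E = 218100 MPa = 218.1 GPa.
α = 7.18×10⁻⁶/°F × 9/5 = 12.9×10⁻⁶/K.
ΔT = 168.7 K. Constrained thermal stress σ = E·α·ΔT = 218.1×10³ MPa × 12.9×10⁻⁶ × 168.7 = 476 MPa (compressive).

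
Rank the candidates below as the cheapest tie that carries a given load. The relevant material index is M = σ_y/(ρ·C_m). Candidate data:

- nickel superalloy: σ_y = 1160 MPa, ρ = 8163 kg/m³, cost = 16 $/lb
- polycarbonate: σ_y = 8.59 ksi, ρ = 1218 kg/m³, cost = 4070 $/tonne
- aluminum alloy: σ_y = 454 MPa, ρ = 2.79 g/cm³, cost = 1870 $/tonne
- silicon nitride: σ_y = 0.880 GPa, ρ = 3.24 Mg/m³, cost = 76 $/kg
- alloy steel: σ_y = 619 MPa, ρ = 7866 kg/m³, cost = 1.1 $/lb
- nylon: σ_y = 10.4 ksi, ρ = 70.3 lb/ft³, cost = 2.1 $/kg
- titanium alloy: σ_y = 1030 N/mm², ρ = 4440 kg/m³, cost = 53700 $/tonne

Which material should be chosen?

aluminum alloy

Normalizing units and computing the index:
  nickel superalloy: σ_y = 1160 MPa, ρ = 8163 kg/m³, cost = 35.27 $/kg
  polycarbonate: σ_y = 59.23 MPa, ρ = 1218 kg/m³, cost = 4.070 $/kg
  aluminum alloy: σ_y = 454.0 MPa, ρ = 2790 kg/m³, cost = 1.870 $/kg
  silicon nitride: σ_y = 880.0 MPa, ρ = 3240 kg/m³, cost = 76.00 $/kg
  alloy steel: σ_y = 619.0 MPa, ρ = 7866 kg/m³, cost = 2.425 $/kg
  nylon: σ_y = 71.71 MPa, ρ = 1126 kg/m³, cost = 2.100 $/kg
  titanium alloy: σ_y = 1030 MPa, ρ = 4440 kg/m³, cost = 53.70 $/kg
  aluminum alloy: M = 87.0 kN·m per $
  alloy steel: M = 32.5 kN·m per $
  nylon: M = 30.3 kN·m per $
  polycarbonate: M = 11.9 kN·m per $
  titanium alloy: M = 4.32 kN·m per $
  nickel superalloy: M = 4.03 kN·m per $
  silicon nitride: M = 3.57 kN·m per $
Highest index: aluminum alloy.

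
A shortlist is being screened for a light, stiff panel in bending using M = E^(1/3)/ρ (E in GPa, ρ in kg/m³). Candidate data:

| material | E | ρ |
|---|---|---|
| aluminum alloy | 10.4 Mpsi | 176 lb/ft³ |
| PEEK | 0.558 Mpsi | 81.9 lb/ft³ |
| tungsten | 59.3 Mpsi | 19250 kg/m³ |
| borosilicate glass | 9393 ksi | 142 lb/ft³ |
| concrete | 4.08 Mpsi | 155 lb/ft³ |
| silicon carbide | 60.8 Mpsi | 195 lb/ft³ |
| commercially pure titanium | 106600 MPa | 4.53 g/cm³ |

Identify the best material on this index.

Convert each candidate to consistent units, then evaluate M:
  aluminum alloy: E = 71.71 GPa, ρ = 2819 kg/m³
  PEEK: E = 3.847 GPa, ρ = 1312 kg/m³
  tungsten: E = 408.9 GPa, ρ = 19250 kg/m³
  borosilicate glass: E = 64.76 GPa, ρ = 2275 kg/m³
  concrete: E = 28.13 GPa, ρ = 2483 kg/m³
  silicon carbide: E = 419.2 GPa, ρ = 3124 kg/m³
  commercially pure titanium: E = 106.6 GPa, ρ = 4530 kg/m³
  silicon carbide: M = 2.40×10⁻³
  borosilicate glass: M = 1.77×10⁻³
  aluminum alloy: M = 1.47×10⁻³
  concrete: M = 1.22×10⁻³
  PEEK: M = 1.19×10⁻³
  commercially pure titanium: M = 1.05×10⁻³
  tungsten: M = 0.386×10⁻³
The maximum is for silicon carbide.

silicon carbide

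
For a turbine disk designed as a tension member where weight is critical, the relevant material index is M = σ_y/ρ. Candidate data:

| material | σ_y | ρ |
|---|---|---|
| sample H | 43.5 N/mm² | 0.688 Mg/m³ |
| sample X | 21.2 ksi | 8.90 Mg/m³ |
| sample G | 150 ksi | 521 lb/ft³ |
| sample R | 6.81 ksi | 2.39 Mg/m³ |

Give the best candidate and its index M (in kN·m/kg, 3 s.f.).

Putting every candidate on a common basis:
  sample H: σ_y = 43.50 MPa, ρ = 688.0 kg/m³
  sample X: σ_y = 146.2 MPa, ρ = 8900 kg/m³
  sample G: σ_y = 1034 MPa, ρ = 8346 kg/m³
  sample R: σ_y = 46.95 MPa, ρ = 2390 kg/m³
  sample G: M = 124 kN·m/kg
  sample H: M = 63.2 kN·m/kg
  sample R: M = 19.6 kN·m/kg
  sample X: M = 16.4 kN·m/kg
The maximum is for sample G.

sample G, M = 124 kN·m/kg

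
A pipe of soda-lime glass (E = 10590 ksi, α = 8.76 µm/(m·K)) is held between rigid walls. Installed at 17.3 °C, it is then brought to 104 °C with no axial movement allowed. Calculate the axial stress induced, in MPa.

E = 10590 ksi = 73.02 GPa.
ΔT = 86.70 K. Constrained thermal stress σ = E·α·ΔT = 73.02×10³ MPa × 8.76×10⁻⁶ × 86.70 = 55.5 MPa (compressive).

55.5 MPa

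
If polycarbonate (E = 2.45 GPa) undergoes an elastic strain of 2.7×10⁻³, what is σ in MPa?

6.62 MPa

σ = E·ε = 2450 MPa × 2.7×10⁻³ = 6.62 MPa.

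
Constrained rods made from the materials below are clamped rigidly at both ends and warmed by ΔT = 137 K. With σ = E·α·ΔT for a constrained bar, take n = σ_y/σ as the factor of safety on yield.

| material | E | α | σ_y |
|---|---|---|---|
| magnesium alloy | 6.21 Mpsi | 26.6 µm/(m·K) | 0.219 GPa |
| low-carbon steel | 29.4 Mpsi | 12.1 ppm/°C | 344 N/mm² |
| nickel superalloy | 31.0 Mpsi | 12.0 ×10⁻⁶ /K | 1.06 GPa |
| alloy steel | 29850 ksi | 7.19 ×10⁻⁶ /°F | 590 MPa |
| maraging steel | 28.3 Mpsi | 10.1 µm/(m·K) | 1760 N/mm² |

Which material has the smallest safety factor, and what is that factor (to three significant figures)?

In consistent units (E in GPa, α in ×10⁻⁶/K, σ_y in MPa):
  magnesium alloy: E = 42.82, α = 26.6, σ_y = 219.0 → σ = 156 MPa, n = 1.40
  low-carbon steel: E = 202.7, α = 12.1, σ_y = 344.0 → σ = 336 MPa, n = 1.02
  nickel superalloy: E = 213.7, α = 12.0, σ_y = 1060 → σ = 351 MPa, n = 3.02
  alloy steel: E = 205.8, α = 12.9, σ_y = 590.0 → σ = 365 MPa, n = 1.62
  maraging steel: E = 195.1, α = 10.1, σ_y = 1760 → σ = 270 MPa, n = 6.52
The minimum is low-carbon steel at n = 1.02.

low-carbon steel, n = 1.02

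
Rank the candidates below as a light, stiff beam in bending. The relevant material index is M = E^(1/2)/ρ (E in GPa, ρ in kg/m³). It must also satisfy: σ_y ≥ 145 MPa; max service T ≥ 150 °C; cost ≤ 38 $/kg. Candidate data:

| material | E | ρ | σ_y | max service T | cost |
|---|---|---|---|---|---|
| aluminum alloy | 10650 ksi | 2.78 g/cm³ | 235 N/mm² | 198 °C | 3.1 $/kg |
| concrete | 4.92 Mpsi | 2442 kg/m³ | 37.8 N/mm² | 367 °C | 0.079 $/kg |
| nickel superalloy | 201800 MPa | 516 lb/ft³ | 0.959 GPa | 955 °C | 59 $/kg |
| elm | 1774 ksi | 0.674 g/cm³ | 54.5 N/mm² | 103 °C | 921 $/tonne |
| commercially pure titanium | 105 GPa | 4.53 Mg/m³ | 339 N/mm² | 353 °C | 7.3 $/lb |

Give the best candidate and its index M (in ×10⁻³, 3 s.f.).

aluminum alloy, M = 3.08×10⁻³

Screen on constraints: σ_y ≥ 145 MPa; max service T ≥ 150 °C; cost ≤ 38 $/kg. Survivors: aluminum alloy, commercially pure titanium.
In SI units:
  aluminum alloy: E = 73.43 GPa, ρ = 2780 kg/m³
  commercially pure titanium: E = 105.0 GPa, ρ = 4530 kg/m³
  aluminum alloy: M = 3.08×10⁻³
  commercially pure titanium: M = 2.26×10⁻³
The maximum is for aluminum alloy.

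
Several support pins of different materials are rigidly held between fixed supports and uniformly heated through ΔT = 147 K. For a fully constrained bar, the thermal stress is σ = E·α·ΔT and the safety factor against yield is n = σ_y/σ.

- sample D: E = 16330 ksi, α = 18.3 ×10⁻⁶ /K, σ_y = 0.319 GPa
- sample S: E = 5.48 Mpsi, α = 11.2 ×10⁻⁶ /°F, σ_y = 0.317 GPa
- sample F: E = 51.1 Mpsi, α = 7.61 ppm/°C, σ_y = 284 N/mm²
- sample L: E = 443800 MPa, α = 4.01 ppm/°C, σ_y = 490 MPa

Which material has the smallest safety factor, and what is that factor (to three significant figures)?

sample F, n = 0.721

Per material, after unit conversion:
  sample D: E = 112.6, α = 18.3, σ_y = 319.0 → σ = 303 MPa, n = 1.05
  sample S: E = 37.78, α = 20.2, σ_y = 317.0 → σ = 112 MPa, n = 2.83
  sample F: E = 352.3, α = 7.61, σ_y = 284.0 → σ = 394 MPa, n = 0.721
  sample L: E = 443.8, α = 4.01, σ_y = 490.0 → σ = 262 MPa, n = 1.87
Smallest n: sample F with n = 0.721.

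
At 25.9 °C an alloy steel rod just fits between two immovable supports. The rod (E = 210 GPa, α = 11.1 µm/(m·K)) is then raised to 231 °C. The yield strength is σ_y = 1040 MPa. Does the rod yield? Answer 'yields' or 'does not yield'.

ΔT = 205.1 K. Constrained thermal stress σ = E·α·ΔT = 210.0×10³ MPa × 11.1×10⁻⁶ × 205.1 = 478 MPa (compressive).
Compare to σ_y = 1040 MPa: σ < σ_y, so it does not yield.

does not yield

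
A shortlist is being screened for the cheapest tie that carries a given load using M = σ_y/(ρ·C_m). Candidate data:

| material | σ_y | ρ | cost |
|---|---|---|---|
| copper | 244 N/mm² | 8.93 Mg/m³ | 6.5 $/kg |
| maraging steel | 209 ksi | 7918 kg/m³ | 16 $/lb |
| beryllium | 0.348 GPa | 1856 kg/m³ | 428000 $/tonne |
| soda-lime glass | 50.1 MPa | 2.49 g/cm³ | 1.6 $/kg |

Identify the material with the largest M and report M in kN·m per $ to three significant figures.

soda-lime glass, M = 12.6 kN·m per $

In SI units:
  copper: σ_y = 244.0 MPa, ρ = 8930 kg/m³, cost = 6.500 $/kg
  maraging steel: σ_y = 1441 MPa, ρ = 7918 kg/m³, cost = 35.27 $/kg
  beryllium: σ_y = 348.0 MPa, ρ = 1856 kg/m³, cost = 428.0 $/kg
  soda-lime glass: σ_y = 50.10 MPa, ρ = 2490 kg/m³, cost = 1.600 $/kg
  soda-lime glass: M = 12.6 kN·m per $
  maraging steel: M = 5.16 kN·m per $
  copper: M = 4.20 kN·m per $
  beryllium: M = 0.438 kN·m per $
Soda-lime glass ranks first.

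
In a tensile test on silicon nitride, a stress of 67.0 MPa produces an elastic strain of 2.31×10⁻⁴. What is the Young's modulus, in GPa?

290 GPa

E = σ/ε = 67.0 MPa / 2.31×10⁻⁴ = 290000 MPa = 290 GPa.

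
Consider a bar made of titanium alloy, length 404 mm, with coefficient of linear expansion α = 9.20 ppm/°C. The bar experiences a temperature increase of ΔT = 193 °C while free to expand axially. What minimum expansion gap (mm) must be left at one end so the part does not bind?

ΔL = α·L₀·ΔT = 9.20×10⁻⁶ × 404 mm × 193.0 K = 0.717 mm.

0.717 mm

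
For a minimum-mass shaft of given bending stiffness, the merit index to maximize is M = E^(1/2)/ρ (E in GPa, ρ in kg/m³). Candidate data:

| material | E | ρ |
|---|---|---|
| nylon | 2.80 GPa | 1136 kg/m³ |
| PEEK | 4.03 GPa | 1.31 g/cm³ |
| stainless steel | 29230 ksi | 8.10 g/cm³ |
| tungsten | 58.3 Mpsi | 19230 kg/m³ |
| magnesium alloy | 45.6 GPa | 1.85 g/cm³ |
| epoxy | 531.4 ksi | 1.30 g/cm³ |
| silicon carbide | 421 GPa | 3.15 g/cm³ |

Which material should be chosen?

Normalizing units and computing the index:
  nylon: E = 2.800 GPa, ρ = 1136 kg/m³
  PEEK: E = 4.030 GPa, ρ = 1310 kg/m³
  stainless steel: E = 201.5 GPa, ρ = 8100 kg/m³
  tungsten: E = 402.0 GPa, ρ = 19230 kg/m³
  magnesium alloy: E = 45.60 GPa, ρ = 1850 kg/m³
  epoxy: E = 3.664 GPa, ρ = 1300 kg/m³
  silicon carbide: E = 421.0 GPa, ρ = 3150 kg/m³
  silicon carbide: M = 6.51×10⁻³
  magnesium alloy: M = 3.65×10⁻³
  stainless steel: M = 1.75×10⁻³
  PEEK: M = 1.53×10⁻³
  nylon: M = 1.47×10⁻³
  epoxy: M = 1.47×10⁻³
  tungsten: M = 1.04×10⁻³
Silicon carbide has the largest M.

silicon carbide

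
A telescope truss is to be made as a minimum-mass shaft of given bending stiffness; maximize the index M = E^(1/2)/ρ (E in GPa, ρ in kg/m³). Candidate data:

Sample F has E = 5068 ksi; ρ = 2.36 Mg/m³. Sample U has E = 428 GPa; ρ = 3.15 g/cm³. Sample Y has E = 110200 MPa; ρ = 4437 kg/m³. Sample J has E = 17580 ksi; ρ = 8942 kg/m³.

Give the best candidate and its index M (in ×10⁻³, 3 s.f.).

sample U, M = 6.57×10⁻³

Putting every candidate on a common basis:
  sample F: E = 34.94 GPa, ρ = 2360 kg/m³
  sample U: E = 428.0 GPa, ρ = 3150 kg/m³
  sample Y: E = 110.2 GPa, ρ = 4437 kg/m³
  sample J: E = 121.2 GPa, ρ = 8942 kg/m³
  sample U: M = 6.57×10⁻³
  sample F: M = 2.50×10⁻³
  sample Y: M = 2.37×10⁻³
  sample J: M = 1.23×10⁻³
Sample U has the largest M.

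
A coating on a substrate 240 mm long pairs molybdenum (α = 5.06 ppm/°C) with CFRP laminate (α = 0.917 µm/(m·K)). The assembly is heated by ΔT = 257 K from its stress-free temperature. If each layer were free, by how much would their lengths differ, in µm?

Δα = |5.06 − 0.917|×10⁻⁶/K = 4.14×10⁻⁶/K.
ΔL_mismatch = Δα·L·ΔT = 4.14×10⁻⁶ × 240.0 mm × 257.0 K = 256 µm.

256 µm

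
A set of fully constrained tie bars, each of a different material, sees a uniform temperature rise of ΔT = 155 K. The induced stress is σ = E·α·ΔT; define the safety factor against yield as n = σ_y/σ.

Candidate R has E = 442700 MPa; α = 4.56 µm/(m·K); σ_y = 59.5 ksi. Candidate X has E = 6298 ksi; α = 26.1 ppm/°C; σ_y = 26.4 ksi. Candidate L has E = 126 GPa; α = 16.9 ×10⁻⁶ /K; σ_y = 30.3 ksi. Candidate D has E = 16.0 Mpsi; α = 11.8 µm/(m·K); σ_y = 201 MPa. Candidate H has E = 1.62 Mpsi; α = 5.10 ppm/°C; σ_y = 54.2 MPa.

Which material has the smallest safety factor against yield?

In consistent units (E in GPa, α in ×10⁻⁶/K, σ_y in MPa):
  candidate R: E = 442.7, α = 4.56, σ_y = 410.2 → σ = 313 MPa, n = 1.31
  candidate X: E = 43.42, α = 26.1, σ_y = 182.0 → σ = 176 MPa, n = 1.04
  candidate L: E = 126.0, α = 16.9, σ_y = 208.9 → σ = 330 MPa, n = 0.633
  candidate D: E = 110.3, α = 11.8, σ_y = 201.0 → σ = 202 MPa, n = 0.996
  candidate H: E = 11.17, α = 5.10, σ_y = 54.20 → σ = 8.83 MPa, n = 6.14
Candidate L has the lowest safety factor, n = 0.633.

candidate L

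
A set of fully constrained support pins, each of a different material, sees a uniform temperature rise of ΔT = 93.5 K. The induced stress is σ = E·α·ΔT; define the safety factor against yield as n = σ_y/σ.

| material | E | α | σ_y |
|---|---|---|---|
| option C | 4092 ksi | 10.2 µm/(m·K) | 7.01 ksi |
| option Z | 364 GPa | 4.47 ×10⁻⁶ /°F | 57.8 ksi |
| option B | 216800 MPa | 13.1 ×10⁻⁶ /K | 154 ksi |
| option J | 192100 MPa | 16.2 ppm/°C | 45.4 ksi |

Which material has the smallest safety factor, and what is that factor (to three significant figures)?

option J, n = 1.08

In consistent units (E in GPa, α in ×10⁻⁶/K, σ_y in MPa):
  option C: E = 28.21, α = 10.2, σ_y = 48.33 → σ = 26.9 MPa, n = 1.80
  option Z: E = 364.0, α = 8.05, σ_y = 398.5 → σ = 274 MPa, n = 1.46
  option B: E = 216.8, α = 13.1, σ_y = 1062 → σ = 266 MPa, n = 4.00
  option J: E = 192.1, α = 16.2, σ_y = 313.0 → σ = 291 MPa, n = 1.08
Smallest n: option J with n = 1.08.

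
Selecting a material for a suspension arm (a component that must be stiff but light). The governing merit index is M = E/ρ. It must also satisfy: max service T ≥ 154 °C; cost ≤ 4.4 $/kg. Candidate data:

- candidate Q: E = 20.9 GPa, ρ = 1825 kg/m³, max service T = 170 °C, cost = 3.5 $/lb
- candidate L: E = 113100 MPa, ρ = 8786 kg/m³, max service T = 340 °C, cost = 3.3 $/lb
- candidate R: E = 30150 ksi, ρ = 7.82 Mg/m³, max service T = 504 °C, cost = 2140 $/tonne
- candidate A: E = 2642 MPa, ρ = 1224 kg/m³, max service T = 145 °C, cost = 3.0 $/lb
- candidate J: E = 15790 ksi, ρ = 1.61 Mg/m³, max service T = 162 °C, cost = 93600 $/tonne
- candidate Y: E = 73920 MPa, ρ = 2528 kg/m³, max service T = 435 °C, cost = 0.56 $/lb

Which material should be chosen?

Screen on constraints: max service T ≥ 154 °C; cost ≤ 4.4 $/kg. Survivors: candidate R, candidate Y.
After converting to SI:
  candidate R: E = 207.9 GPa, ρ = 7820 kg/m³
  candidate Y: E = 73.92 GPa, ρ = 2528 kg/m³
  candidate Y: M = 29.2 MN·m/kg
  candidate R: M = 26.6 MN·m/kg
Candidate Y has the largest M.

candidate Y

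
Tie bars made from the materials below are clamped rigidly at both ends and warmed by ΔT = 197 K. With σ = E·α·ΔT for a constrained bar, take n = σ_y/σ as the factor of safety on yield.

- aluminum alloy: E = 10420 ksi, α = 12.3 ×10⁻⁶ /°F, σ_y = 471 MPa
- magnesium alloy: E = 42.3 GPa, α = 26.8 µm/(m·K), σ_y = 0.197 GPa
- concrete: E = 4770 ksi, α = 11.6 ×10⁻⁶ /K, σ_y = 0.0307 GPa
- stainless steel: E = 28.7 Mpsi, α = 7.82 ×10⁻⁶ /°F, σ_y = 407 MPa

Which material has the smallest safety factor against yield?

Converting E to GPa, α to ×10⁻⁶/K, σ_y to MPa, then σ and n for each:
  aluminum alloy: E = 71.84, α = 22.1, σ_y = 471.0 → σ = 313 MPa, n = 1.50
  magnesium alloy: E = 42.30, α = 26.8, σ_y = 197.0 → σ = 223 MPa, n = 0.882
  concrete: E = 32.89, α = 11.6, σ_y = 30.70 → σ = 75.2 MPa, n = 0.408
  stainless steel: E = 197.9, α = 14.1, σ_y = 407.0 → σ = 549 MPa, n = 0.742
Smallest n: concrete with n = 0.408.

concrete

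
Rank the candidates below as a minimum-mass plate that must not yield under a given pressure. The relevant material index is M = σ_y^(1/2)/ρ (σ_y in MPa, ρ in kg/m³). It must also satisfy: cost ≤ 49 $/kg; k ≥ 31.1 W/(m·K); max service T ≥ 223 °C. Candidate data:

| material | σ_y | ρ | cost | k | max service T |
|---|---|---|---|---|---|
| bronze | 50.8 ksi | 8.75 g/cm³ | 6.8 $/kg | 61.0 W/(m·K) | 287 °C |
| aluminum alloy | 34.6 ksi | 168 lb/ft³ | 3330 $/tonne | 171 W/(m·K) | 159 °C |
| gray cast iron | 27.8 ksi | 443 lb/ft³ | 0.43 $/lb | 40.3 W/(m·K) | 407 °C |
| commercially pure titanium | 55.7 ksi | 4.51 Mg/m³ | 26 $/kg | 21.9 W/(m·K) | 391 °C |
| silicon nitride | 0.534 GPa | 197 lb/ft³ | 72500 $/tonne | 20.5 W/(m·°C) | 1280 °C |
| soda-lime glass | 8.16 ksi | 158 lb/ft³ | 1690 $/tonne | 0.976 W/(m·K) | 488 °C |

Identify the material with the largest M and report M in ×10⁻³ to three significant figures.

Screen on constraints: cost ≤ 49 $/kg; k ≥ 31.1 W/(m·K); max service T ≥ 223 °C. Survivors: bronze, gray cast iron.
Putting every candidate on a common basis:
  bronze: σ_y = 350.3 MPa, ρ = 8750 kg/m³
  gray cast iron: σ_y = 191.7 MPa, ρ = 7096 kg/m³
  bronze: M = 2.14×10⁻³
  gray cast iron: M = 1.95×10⁻³
Bronze ranks first.

bronze, M = 2.14×10⁻³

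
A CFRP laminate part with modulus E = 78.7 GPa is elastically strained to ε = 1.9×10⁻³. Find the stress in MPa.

σ = E·ε = 78700 MPa × 1.9×10⁻³ = 150 MPa.

150 MPa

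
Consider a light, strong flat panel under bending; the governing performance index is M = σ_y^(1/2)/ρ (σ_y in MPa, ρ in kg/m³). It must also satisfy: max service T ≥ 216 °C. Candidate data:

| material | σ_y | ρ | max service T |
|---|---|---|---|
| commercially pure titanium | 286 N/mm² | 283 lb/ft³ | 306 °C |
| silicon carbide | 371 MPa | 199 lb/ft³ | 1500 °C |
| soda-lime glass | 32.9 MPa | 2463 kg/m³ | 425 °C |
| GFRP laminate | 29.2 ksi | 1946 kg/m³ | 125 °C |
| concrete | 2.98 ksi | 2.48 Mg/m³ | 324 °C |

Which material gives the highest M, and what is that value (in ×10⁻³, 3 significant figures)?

silicon carbide, M = 6.04×10⁻³

Screen on constraints: max service T ≥ 216 °C. Survivors: commercially pure titanium, silicon carbide, soda-lime glass, concrete.
Putting every candidate on a common basis:
  commercially pure titanium: σ_y = 286.0 MPa, ρ = 4533 kg/m³
  silicon carbide: σ_y = 371.0 MPa, ρ = 3188 kg/m³
  soda-lime glass: σ_y = 32.90 MPa, ρ = 2463 kg/m³
  concrete: σ_y = 20.55 MPa, ρ = 2480 kg/m³
  silicon carbide: M = 6.04×10⁻³
  commercially pure titanium: M = 3.73×10⁻³
  soda-lime glass: M = 2.33×10⁻³
  concrete: M = 1.83×10⁻³
Highest index: silicon carbide.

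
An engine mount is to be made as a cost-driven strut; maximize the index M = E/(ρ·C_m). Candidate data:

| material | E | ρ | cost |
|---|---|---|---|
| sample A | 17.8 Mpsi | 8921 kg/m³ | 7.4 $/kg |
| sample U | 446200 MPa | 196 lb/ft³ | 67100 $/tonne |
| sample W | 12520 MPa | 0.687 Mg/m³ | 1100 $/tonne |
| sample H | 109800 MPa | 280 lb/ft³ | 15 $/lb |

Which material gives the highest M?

Convert each candidate to consistent units, then evaluate M:
  sample A: E = 122.7 GPa, ρ = 8921 kg/m³, cost = 7.400 $/kg
  sample U: E = 446.2 GPa, ρ = 3140 kg/m³, cost = 67.10 $/kg
  sample W: E = 12.52 GPa, ρ = 687.0 kg/m³, cost = 1.100 $/kg
  sample H: E = 109.8 GPa, ρ = 4485 kg/m³, cost = 33.07 $/kg
  sample W: M = 16.6 MN·m per $
  sample U: M = 2.12 MN·m per $
  sample A: M = 1.86 MN·m per $
  sample H: M = 0.740 MN·m per $
The maximum is for sample W.

sample W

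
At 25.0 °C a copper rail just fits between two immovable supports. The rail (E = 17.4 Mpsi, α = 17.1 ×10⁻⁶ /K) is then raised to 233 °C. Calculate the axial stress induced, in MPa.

427 MPa

E = 17.4 Mpsi = 120.0 GPa.
ΔT = 208.0 K. Constrained thermal stress σ = E·α·ΔT = 120.0×10³ MPa × 17.1×10⁻⁶ × 208.0 = 427 MPa (compressive).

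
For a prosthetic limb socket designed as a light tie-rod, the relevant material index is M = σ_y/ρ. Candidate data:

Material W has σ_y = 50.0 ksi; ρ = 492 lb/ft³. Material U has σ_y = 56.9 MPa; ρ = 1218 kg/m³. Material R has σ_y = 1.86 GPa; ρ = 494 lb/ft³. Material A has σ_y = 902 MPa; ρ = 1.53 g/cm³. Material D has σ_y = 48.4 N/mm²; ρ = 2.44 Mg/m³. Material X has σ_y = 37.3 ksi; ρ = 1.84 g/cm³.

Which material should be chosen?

After converting to SI:
  material W: σ_y = 344.7 MPa, ρ = 7881 kg/m³
  material U: σ_y = 56.90 MPa, ρ = 1218 kg/m³
  material R: σ_y = 1860 MPa, ρ = 7913 kg/m³
  material A: σ_y = 902.0 MPa, ρ = 1530 kg/m³
  material D: σ_y = 48.40 MPa, ρ = 2440 kg/m³
  material X: σ_y = 257.2 MPa, ρ = 1840 kg/m³
  material A: M = 590 kN·m/kg
  material R: M = 235 kN·m/kg
  material X: M = 140 kN·m/kg
  material U: M = 46.7 kN·m/kg
  material W: M = 43.7 kN·m/kg
  material D: M = 19.8 kN·m/kg
Highest index: material A.

material A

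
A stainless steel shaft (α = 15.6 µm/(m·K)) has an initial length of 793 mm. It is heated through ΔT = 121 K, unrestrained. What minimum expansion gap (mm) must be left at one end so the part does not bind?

ΔL = α·L₀·ΔT = 15.6×10⁻⁶ × 793 mm × 121.0 K = 1.50 mm.

1.50 mm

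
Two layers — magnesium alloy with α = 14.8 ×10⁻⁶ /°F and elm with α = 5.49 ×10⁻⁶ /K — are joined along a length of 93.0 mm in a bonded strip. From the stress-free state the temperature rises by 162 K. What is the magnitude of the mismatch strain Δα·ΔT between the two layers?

3.43×10⁻³

magnesium alloy: α = 14.8×10⁻⁶/°F × 9/5 = 26.6×10⁻⁶/K.
Δα = |26.6 − 5.49|×10⁻⁶/K = 21.1×10⁻⁶/K.
Mismatch strain = Δα·ΔT = 21.1×10⁻⁶ × 162.0 = 3.43×10⁻³.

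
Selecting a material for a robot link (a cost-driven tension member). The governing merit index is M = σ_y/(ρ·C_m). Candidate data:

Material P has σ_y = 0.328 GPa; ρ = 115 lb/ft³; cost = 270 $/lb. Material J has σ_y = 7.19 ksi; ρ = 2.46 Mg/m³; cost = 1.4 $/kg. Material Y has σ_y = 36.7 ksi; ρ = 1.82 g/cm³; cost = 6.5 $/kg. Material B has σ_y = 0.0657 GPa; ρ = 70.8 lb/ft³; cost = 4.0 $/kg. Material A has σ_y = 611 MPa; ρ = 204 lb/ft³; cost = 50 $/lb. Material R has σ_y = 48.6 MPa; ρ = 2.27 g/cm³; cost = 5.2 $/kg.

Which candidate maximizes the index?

material Y

After converting to SI:
  material P: σ_y = 328.0 MPa, ρ = 1842 kg/m³, cost = 595.2 $/kg
  material J: σ_y = 49.57 MPa, ρ = 2460 kg/m³, cost = 1.400 $/kg
  material Y: σ_y = 253.0 MPa, ρ = 1820 kg/m³, cost = 6.500 $/kg
  material B: σ_y = 65.70 MPa, ρ = 1134 kg/m³, cost = 4.000 $/kg
  material A: σ_y = 611.0 MPa, ρ = 3268 kg/m³, cost = 110.2 $/kg
  material R: σ_y = 48.60 MPa, ρ = 2270 kg/m³, cost = 5.200 $/kg
  material Y: M = 21.4 kN·m per $
  material B: M = 14.5 kN·m per $
  material J: M = 14.4 kN·m per $
  material R: M = 4.12 kN·m per $
  material A: M = 1.70 kN·m per $
  material P: M = 0.299 kN·m per $
Material Y has the largest M.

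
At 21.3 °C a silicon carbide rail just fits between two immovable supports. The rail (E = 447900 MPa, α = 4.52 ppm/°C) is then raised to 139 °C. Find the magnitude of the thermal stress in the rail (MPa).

E = 447900 MPa = 447.9 GPa.
ΔT = 117.7 K. Constrained thermal stress σ = E·α·ΔT = 447.9×10³ MPa × 4.52×10⁻⁶ × 117.7 = 238 MPa (compressive).

238 MPa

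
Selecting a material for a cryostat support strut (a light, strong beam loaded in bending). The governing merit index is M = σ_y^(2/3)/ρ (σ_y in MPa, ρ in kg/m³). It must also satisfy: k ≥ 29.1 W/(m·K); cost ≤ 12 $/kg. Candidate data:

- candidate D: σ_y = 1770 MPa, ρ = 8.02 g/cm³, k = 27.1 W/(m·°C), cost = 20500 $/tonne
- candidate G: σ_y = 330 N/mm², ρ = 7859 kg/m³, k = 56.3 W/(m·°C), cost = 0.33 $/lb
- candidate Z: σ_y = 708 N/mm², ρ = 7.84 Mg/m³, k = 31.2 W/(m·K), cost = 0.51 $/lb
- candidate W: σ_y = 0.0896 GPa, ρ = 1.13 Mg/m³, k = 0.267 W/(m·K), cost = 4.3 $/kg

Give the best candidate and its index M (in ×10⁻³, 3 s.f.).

Screen on constraints: k ≥ 29.1 W/(m·K); cost ≤ 12 $/kg. Survivors: candidate G, candidate Z.
Convert each candidate to consistent units, then evaluate M:
  candidate G: σ_y = 330.0 MPa, ρ = 7859 kg/m³
  candidate Z: σ_y = 708.0 MPa, ρ = 7840 kg/m³
  candidate Z: M = 10.1×10⁻³
  candidate G: M = 6.08×10⁻³
Candidate Z ranks first.

candidate Z, M = 10.1×10⁻³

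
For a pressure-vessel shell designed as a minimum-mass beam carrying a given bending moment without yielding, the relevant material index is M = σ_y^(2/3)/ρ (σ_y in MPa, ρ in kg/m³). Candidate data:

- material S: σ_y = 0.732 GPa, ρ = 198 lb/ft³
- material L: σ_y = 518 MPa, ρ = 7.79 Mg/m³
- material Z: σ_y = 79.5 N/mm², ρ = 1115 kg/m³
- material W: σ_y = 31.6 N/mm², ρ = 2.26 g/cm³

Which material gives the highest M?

material S

Normalizing units and computing the index:
  material S: σ_y = 732.0 MPa, ρ = 3172 kg/m³
  material L: σ_y = 518.0 MPa, ρ = 7790 kg/m³
  material Z: σ_y = 79.50 MPa, ρ = 1115 kg/m³
  material W: σ_y = 31.60 MPa, ρ = 2260 kg/m³
  material S: M = 25.6×10⁻³
  material Z: M = 16.6×10⁻³
  material L: M = 8.28×10⁻³
  material W: M = 4.42×10⁻³
The maximum is for material S.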